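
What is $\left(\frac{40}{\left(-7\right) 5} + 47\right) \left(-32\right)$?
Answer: $- \frac{10272}{7} \approx -1467.4$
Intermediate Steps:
$\left(\frac{40}{\left(-7\right) 5} + 47\right) \left(-32\right) = \left(\frac{40}{-35} + 47\right) \left(-32\right) = \left(40 \left(- \frac{1}{35}\right) + 47\right) \left(-32\right) = \left(- \frac{8}{7} + 47\right) \left(-32\right) = \frac{321}{7} \left(-32\right) = - \frac{10272}{7}$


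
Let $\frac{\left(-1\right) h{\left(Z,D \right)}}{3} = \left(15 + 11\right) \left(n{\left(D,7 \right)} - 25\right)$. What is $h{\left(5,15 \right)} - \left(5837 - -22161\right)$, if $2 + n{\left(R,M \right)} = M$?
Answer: $-26438$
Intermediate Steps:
$n{\left(R,M \right)} = -2 + M$
$h{\left(Z,D \right)} = 1560$ ($h{\left(Z,D \right)} = - 3 \left(15 + 11\right) \left(\left(-2 + 7\right) - 25\right) = - 3 \cdot 26 \left(5 - 25\right) = - 3 \cdot 26 \left(-20\right) = \left(-3\right) \left(-520\right) = 1560$)
$h{\left(5,15 \right)} - \left(5837 - -22161\right) = 1560 - \left(5837 - -22161\right) = 1560 - \left(5837 + 22161\right) = 1560 - 27998 = -26438$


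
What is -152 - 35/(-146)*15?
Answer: -21667/146 ≈ -148.40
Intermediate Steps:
-152 - 35/(-146)*15 = -152 - 35*(-1/146)*15 = -152 + (35/146)*15 = -152 + 525/146 = -21667/146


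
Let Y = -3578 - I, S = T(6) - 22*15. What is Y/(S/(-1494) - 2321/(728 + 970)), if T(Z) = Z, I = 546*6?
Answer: 965961636/162079 ≈ 5959.8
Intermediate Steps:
I = 3276
S = -324 (S = 6 - 22*15 = 6 - 330 = -324)
Y = -6854 (Y = -3578 - 1*3276 = -3578 - 3276 = -6854)
Y/(S/(-1494) - 2321/(728 + 970)) = -6854/(-324/(-1494) - 2321/(728 + 970)) = -6854/(-324*(-1/1494) - 2321/1698) = -6854/(18/83 - 2321*1/1698) = -6854/(18/83 - 2321/1698) = -6854/(-162079/140934) = -6854*(-140934/162079) = 965961636/162079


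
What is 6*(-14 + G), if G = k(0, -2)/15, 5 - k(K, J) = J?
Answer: -406/5 ≈ -81.200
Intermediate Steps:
k(K, J) = 5 - J
G = 7/15 (G = (5 - 1*(-2))/15 = (5 + 2)*(1/15) = 7*(1/15) = 7/15 ≈ 0.46667)
6*(-14 + G) = 6*(-14 + 7/15) = 6*(-203/15) = -406/5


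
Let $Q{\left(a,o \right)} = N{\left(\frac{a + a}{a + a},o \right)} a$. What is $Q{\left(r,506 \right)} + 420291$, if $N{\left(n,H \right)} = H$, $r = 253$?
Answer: $548309$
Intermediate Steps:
$Q{\left(a,o \right)} = a o$ ($Q{\left(a,o \right)} = o a = a o$)
$Q{\left(r,506 \right)} + 420291 = 253 \cdot 506 + 420291 = 128018 + 420291 = 548309$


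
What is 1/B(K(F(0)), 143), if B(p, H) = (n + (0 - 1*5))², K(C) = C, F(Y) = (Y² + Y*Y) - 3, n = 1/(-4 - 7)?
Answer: 121/3136 ≈ 0.038584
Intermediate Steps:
n = -1/11 (n = 1/(-11) = -1/11 ≈ -0.090909)
F(Y) = -3 + 2*Y² (F(Y) = (Y² + Y²) - 3 = 2*Y² - 3 = -3 + 2*Y²)
B(p, H) = 3136/121 (B(p, H) = (-1/11 + (0 - 1*5))² = (-1/11 + (0 - 5))² = (-1/11 - 5)² = (-56/11)² = 3136/121)
1/B(K(F(0)), 143) = 1/(3136/121) = 121/3136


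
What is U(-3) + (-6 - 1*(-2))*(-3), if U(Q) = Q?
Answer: 9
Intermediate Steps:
U(-3) + (-6 - 1*(-2))*(-3) = -3 + (-6 - 1*(-2))*(-3) = -3 + (-6 + 2)*(-3) = -3 - 4*(-3) = -3 + 12 = 9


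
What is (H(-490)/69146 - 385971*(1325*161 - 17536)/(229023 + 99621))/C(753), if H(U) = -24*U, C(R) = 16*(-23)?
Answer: 2439440543077/3904101696 ≈ 624.84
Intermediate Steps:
C(R) = -368
(H(-490)/69146 - 385971*(1325*161 - 17536)/(229023 + 99621))/C(753) = (-24*(-490)/69146 - 385971*(1325*161 - 17536)/(229023 + 99621))/(-368) = (11760*(1/69146) - 385971/(328644/(213325 - 17536)))*(-1/368) = (840/4939 - 385971/(328644/195789))*(-1/368) = (840/4939 - 385971/(328644*(1/195789)))*(-1/368) = (840/4939 - 385971/6444/3839)*(-1/368) = (840/4939 - 385971*3839/6444)*(-1/368) = (840/4939 - 493914223/2148)*(-1/368) = -2439440543077/10608972*(-1/368) = 2439440543077/3904101696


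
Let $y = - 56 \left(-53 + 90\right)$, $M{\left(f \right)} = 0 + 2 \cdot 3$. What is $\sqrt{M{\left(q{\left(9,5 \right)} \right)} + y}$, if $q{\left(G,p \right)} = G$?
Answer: $i \sqrt{2066} \approx 45.453 i$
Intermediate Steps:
$M{\left(f \right)} = 6$ ($M{\left(f \right)} = 0 + 6 = 6$)
$y = -2072$ ($y = \left(-56\right) 37 = -2072$)
$\sqrt{M{\left(q{\left(9,5 \right)} \right)} + y} = \sqrt{6 - 2072} = \sqrt{-2066} = i \sqrt{2066}$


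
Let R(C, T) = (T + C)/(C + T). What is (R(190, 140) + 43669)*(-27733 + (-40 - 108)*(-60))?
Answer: -823310510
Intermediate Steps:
R(C, T) = 1 (R(C, T) = (C + T)/(C + T) = 1)
(R(190, 140) + 43669)*(-27733 + (-40 - 108)*(-60)) = (1 + 43669)*(-27733 + (-40 - 108)*(-60)) = 43670*(-27733 - 148*(-60)) = 43670*(-27733 + 8880) = 43670*(-18853) = -823310510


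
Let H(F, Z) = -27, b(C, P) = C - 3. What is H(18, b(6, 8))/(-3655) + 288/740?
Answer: 53631/135235 ≈ 0.39658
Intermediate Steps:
b(C, P) = -3 + C
H(18, b(6, 8))/(-3655) + 288/740 = -27/(-3655) + 288/740 = -27*(-1/3655) + 288*(1/740) = 27/3655 + 72/185 = 53631/135235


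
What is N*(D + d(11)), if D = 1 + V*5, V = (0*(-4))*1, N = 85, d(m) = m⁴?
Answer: 1244570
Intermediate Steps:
V = 0 (V = 0*1 = 0)
D = 1 (D = 1 + 0*5 = 1 + 0 = 1)
N*(D + d(11)) = 85*(1 + 11⁴) = 85*(1 + 14641) = 85*14642 = 1244570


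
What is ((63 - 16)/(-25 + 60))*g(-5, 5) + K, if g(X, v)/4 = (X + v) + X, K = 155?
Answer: 897/7 ≈ 128.14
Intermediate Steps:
g(X, v) = 4*v + 8*X (g(X, v) = 4*((X + v) + X) = 4*(v + 2*X) = 4*v + 8*X)
((63 - 16)/(-25 + 60))*g(-5, 5) + K = ((63 - 16)/(-25 + 60))*(4*5 + 8*(-5)) + 155 = (47/35)*(20 - 40) + 155 = (47*(1/35))*(-20) + 155 = (47/35)*(-20) + 155 = -188/7 + 155 = 897/7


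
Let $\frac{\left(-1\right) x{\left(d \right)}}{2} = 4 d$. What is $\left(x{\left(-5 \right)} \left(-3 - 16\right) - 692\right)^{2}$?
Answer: $2108304$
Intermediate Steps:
$x{\left(d \right)} = - 8 d$ ($x{\left(d \right)} = - 2 \cdot 4 d = - 8 d$)
$\left(x{\left(-5 \right)} \left(-3 - 16\right) - 692\right)^{2} = \left(\left(-8\right) \left(-5\right) \left(-3 - 16\right) - 692\right)^{2} = \left(40 \left(-19\right) - 692\right)^{2} = \left(-760 - 692\right)^{2} = \left(-1452\right)^{2} = 2108304$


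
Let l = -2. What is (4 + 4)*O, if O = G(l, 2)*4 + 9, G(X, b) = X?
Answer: 8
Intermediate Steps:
O = 1 (O = -2*4 + 9 = -8 + 9 = 1)
(4 + 4)*O = (4 + 4)*1 = 8*1 = 8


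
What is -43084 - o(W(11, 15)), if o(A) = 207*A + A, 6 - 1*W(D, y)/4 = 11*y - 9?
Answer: 81716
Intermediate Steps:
W(D, y) = 60 - 44*y (W(D, y) = 24 - 4*(11*y - 9) = 24 - 4*(-9 + 11*y) = 24 + (36 - 44*y) = 60 - 44*y)
o(A) = 208*A
-43084 - o(W(11, 15)) = -43084 - 208*(60 - 44*15) = -43084 - 208*(60 - 660) = -43084 - 208*(-600) = -43084 - 1*(-124800) = -43084 + 124800 = 81716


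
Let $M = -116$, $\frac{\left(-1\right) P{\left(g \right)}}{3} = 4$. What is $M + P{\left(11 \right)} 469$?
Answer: $-5744$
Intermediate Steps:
$P{\left(g \right)} = -12$ ($P{\left(g \right)} = \left(-3\right) 4 = -12$)
$M + P{\left(11 \right)} 469 = -116 - 5628 = -5744$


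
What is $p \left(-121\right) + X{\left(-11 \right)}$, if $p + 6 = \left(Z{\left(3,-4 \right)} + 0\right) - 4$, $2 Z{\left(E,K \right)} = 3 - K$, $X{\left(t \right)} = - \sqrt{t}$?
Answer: $\frac{1573}{2} - i \sqrt{11} \approx 786.5 - 3.3166 i$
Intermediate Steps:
$Z{\left(E,K \right)} = \frac{3}{2} - \frac{K}{2}$ ($Z{\left(E,K \right)} = \frac{3 - K}{2} = \frac{3}{2} - \frac{K}{2}$)
$p = - \frac{13}{2}$ ($p = -6 + \left(\left(\left(\frac{3}{2} - -2\right) + 0\right) - 4\right) = -6 + \left(\left(\left(\frac{3}{2} + 2\right) + 0\right) - 4\right) = -6 + \left(\left(\frac{7}{2} + 0\right) - 4\right) = -6 + \left(\frac{7}{2} - 4\right) = -6 - \frac{1}{2} = - \frac{13}{2} \approx -6.5$)
$p \left(-121\right) + X{\left(-11 \right)} = \left(- \frac{13}{2}\right) \left(-121\right) - \sqrt{-11} = \frac{1573}{2} - i \sqrt{11}$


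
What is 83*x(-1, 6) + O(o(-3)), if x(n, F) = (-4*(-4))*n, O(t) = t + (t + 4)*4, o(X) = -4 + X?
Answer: -1347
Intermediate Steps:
O(t) = 16 + 5*t (O(t) = t + (4 + t)*4 = t + (16 + 4*t) = 16 + 5*t)
x(n, F) = 16*n
83*x(-1, 6) + O(o(-3)) = 83*(16*(-1)) + (16 + 5*(-4 - 3)) = 83*(-16) + (16 + 5*(-7)) = -1328 + (16 - 35) = -1328 - 19 = -1347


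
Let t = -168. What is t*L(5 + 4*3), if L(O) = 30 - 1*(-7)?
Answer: -6216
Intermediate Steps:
L(O) = 37 (L(O) = 30 + 7 = 37)
t*L(5 + 4*3) = -168*37 = -6216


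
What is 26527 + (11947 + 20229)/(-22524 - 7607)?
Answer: 799252861/30131 ≈ 26526.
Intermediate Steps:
26527 + (11947 + 20229)/(-22524 - 7607) = 26527 + 32176/(-30131) = 26527 + 32176*(-1/30131) = 26527 - 32176/30131 = 799252861/30131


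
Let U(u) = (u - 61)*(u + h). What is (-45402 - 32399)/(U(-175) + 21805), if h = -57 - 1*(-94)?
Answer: -77801/54373 ≈ -1.4309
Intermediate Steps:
h = 37 (h = -57 + 94 = 37)
U(u) = (-61 + u)*(37 + u) (U(u) = (u - 61)*(u + 37) = (-61 + u)*(37 + u))
(-45402 - 32399)/(U(-175) + 21805) = (-45402 - 32399)/((-2257 + (-175)² - 24*(-175)) + 21805) = -77801/((-2257 + 30625 + 4200) + 21805) = -77801/(32568 + 21805) = -77801/54373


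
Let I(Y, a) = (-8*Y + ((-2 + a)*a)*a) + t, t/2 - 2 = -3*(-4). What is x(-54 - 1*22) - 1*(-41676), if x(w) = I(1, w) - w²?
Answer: -414608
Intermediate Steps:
t = 28 (t = 4 + 2*(-3*(-4)) = 4 + 2*12 = 4 + 24 = 28)
I(Y, a) = 28 - 8*Y + a²*(-2 + a) (I(Y, a) = (-8*Y + ((-2 + a)*a)*a) + 28 = (-8*Y + (a*(-2 + a))*a) + 28 = (-8*Y + a²*(-2 + a)) + 28 = 28 - 8*Y + a²*(-2 + a))
x(w) = 20 + w³ - 3*w² (x(w) = (28 + w³ - 8*1 - 2*w²) - w² = (28 + w³ - 8 - 2*w²) - w² = (20 + w³ - 2*w²) - w² = 20 + w³ - 3*w²)
x(-54 - 1*22) - 1*(-41676) = (20 + (-54 - 1*22)³ - 3*(-54 - 1*22)²) - 1*(-41676) = (20 + (-54 - 22)³ - 3*(-54 - 22)²) + 41676 = (20 + (-76)³ - 3*(-76)²) + 41676 = (20 - 438976 - 3*5776) + 41676 = (20 - 438976 - 17328) + 41676 = -456284 + 41676 = -414608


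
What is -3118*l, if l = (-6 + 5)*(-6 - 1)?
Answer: -21826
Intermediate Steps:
l = 7 (l = -1*(-7) = 7)
-3118*l = -3118*7 = -21826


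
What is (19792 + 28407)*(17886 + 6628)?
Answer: 1181550286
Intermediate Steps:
(19792 + 28407)*(17886 + 6628) = 48199*24514 = 1181550286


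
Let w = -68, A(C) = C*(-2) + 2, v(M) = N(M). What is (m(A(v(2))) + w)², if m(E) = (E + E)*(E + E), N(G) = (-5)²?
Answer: 83685904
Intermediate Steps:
N(G) = 25
v(M) = 25
A(C) = 2 - 2*C (A(C) = -2*C + 2 = 2 - 2*C)
m(E) = 4*E² (m(E) = (2*E)*(2*E) = 4*E²)
(m(A(v(2))) + w)² = (4*(2 - 2*25)² - 68)² = (4*(2 - 50)² - 68)² = (4*(-48)² - 68)² = (4*2304 - 68)² = (9216 - 68)² = 9148² = 83685904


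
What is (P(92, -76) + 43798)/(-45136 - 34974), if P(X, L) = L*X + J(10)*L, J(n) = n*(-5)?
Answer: -20303/40055 ≈ -0.50688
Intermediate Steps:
J(n) = -5*n
P(X, L) = -50*L + L*X (P(X, L) = L*X + (-5*10)*L = L*X - 50*L = -50*L + L*X)
(P(92, -76) + 43798)/(-45136 - 34974) = (-76*(-50 + 92) + 43798)/(-45136 - 34974) = (-76*42 + 43798)/(-80110) = (-3192 + 43798)*(-1/80110) = 40606*(-1/80110) = -20303/40055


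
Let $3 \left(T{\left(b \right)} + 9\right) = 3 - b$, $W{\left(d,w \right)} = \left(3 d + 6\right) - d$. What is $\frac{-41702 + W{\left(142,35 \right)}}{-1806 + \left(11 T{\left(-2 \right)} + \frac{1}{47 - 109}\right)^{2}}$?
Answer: $- \frac{1432689552}{162729673} \approx -8.8041$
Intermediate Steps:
$W{\left(d,w \right)} = 6 + 2 d$ ($W{\left(d,w \right)} = \left(6 + 3 d\right) - d = 6 + 2 d$)
$T{\left(b \right)} = -8 - \frac{b}{3}$ ($T{\left(b \right)} = -9 + \frac{3 - b}{3} = -9 - \left(-1 + \frac{b}{3}\right) = -8 - \frac{b}{3}$)
$\frac{-41702 + W{\left(142,35 \right)}}{-1806 + \left(11 T{\left(-2 \right)} + \frac{1}{47 - 109}\right)^{2}} = \frac{-41702 + \left(6 + 2 \cdot 142\right)}{-1806 + \left(11 \left(-8 - - \frac{2}{3}\right) + \frac{1}{47 - 109}\right)^{2}} = \frac{-41702 + \left(6 + 284\right)}{-1806 + \left(11 \left(-8 + \frac{2}{3}\right) + \frac{1}{-62}\right)^{2}} = \frac{-41702 + 290}{-1806 + \left(11 \left(- \frac{22}{3}\right) - \frac{1}{62}\right)^{2}} = - \frac{41412}{-1806 + \left(- \frac{242}{3} - \frac{1}{62}\right)^{2}} = - \frac{41412}{-1806 + \left(- \frac{15007}{186}\right)^{2}} = - \frac{41412}{-1806 + \frac{225210049}{34596}} = - \frac{41412}{\frac{162729673}{34596}} = \left(-41412\right) \frac{34596}{162729673} = - \frac{1432689552}{162729673}$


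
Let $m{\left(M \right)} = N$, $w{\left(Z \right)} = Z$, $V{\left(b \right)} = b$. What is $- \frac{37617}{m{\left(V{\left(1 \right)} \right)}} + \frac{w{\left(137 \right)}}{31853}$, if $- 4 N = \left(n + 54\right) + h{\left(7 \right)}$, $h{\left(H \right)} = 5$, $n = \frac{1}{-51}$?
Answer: $\frac{61109032375}{23953456} \approx 2551.2$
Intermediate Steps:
$n = - \frac{1}{51} \approx -0.019608$
$N = - \frac{752}{51}$ ($N = - \frac{\left(- \frac{1}{51} + 54\right) + 5}{4} = - \frac{\frac{2753}{51} + 5}{4} = \left(- \frac{1}{4}\right) \frac{3008}{51} = - \frac{752}{51} \approx -14.745$)
$m{\left(M \right)} = - \frac{752}{51}$
$- \frac{37617}{m{\left(V{\left(1 \right)} \right)}} + \frac{w{\left(137 \right)}}{31853} = - \frac{37617}{- \frac{752}{51}} + \frac{137}{31853} = \left(-37617\right) \left(- \frac{51}{752}\right) + 137 \cdot \frac{1}{31853} = \frac{1918467}{752} + \frac{137}{31853} = \frac{61109032375}{23953456}$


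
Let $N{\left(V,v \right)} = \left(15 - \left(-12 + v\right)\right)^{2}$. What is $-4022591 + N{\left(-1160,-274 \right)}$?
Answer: $-3931990$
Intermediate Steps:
$N{\left(V,v \right)} = \left(27 - v\right)^{2}$
$-4022591 + N{\left(-1160,-274 \right)} = -4022591 + \left(-27 - 274\right)^{2} = -4022591 + \left(-301\right)^{2} = -4022591 + 90601 = -3931990$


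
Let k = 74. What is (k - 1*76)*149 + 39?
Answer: -259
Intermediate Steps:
(k - 1*76)*149 + 39 = (74 - 1*76)*149 + 39 = (74 - 76)*149 + 39 = -2*149 + 39 = -298 + 39 = -259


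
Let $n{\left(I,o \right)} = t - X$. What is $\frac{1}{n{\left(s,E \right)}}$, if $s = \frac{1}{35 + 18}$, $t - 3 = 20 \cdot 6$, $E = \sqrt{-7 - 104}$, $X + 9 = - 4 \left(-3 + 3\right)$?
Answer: $\frac{1}{132} \approx 0.0075758$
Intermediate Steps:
$X = -9$ ($X = -9 - 4 \left(-3 + 3\right) = -9 - 0 = -9 + 0 = -9$)
$E = i \sqrt{111}$ ($E = \sqrt{-111} = i \sqrt{111} \approx 10.536 i$)
$t = 123$ ($t = 3 + 20 \cdot 6 = 3 + 120 = 123$)
$s = \frac{1}{53} \approx 0.018868$
$n{\left(I,o \right)} = 132$ ($n{\left(I,o \right)} = 123 - -9 = 123 + 9 = 132$)
$\frac{1}{n{\left(s,E \right)}} = \frac{1}{132}$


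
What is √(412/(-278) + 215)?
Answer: √4125381/139 ≈ 14.612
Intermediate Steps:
√(412/(-278) + 215) = √(412*(-1/278) + 215) = √(-206/139 + 215) = √(29679/139) = √4125381/139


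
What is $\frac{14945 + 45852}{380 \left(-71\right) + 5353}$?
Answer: $- \frac{60797}{21627} \approx -2.8112$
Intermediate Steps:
$\frac{14945 + 45852}{380 \left(-71\right) + 5353} = \frac{60797}{-26980 + 5353} = \frac{60797}{-21627} = 60797 \left(- \frac{1}{21627}\right) = - \frac{60797}{21627}$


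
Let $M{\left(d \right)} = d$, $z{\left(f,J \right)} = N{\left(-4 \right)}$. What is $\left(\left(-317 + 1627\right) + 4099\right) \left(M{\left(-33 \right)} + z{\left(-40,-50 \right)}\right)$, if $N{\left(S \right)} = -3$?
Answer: $-194724$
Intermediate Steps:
$z{\left(f,J \right)} = -3$
$\left(\left(-317 + 1627\right) + 4099\right) \left(M{\left(-33 \right)} + z{\left(-40,-50 \right)}\right) = \left(\left(-317 + 1627\right) + 4099\right) \left(-33 - 3\right) = \left(1310 + 4099\right) \left(-36\right) = 5409 \left(-36\right) = -194724$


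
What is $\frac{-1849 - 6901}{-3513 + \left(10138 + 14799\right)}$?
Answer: $- \frac{4375}{10712} \approx -0.40842$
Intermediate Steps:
$\frac{-1849 - 6901}{-3513 + \left(10138 + 14799\right)} = - \frac{8750}{-3513 + 24937} = - \frac{8750}{21424} = \left(-8750\right) \frac{1}{21424} = - \frac{4375}{10712}$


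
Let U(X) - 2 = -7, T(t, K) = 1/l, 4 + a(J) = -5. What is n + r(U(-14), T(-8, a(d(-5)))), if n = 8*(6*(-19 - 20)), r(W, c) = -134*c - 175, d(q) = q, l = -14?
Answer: -14262/7 ≈ -2037.4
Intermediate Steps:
a(J) = -9 (a(J) = -4 - 5 = -9)
T(t, K) = -1/14 (T(t, K) = 1/(-14) = -1/14)
U(X) = -5 (U(X) = 2 - 7 = -5)
r(W, c) = -175 - 134*c
n = -1872 (n = 8*(6*(-39)) = 8*(-234) = -1872)
n + r(U(-14), T(-8, a(d(-5)))) = -1872 + (-175 - 134*(-1/14)) = -1872 + (-175 + 67/7) = -1872 - 1158/7 = -14262/7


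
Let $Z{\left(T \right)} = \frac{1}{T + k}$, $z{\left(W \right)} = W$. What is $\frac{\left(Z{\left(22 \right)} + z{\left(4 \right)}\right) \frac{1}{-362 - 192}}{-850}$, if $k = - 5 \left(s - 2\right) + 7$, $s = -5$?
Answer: $\frac{257}{30137600} \approx 8.5276 \cdot 10^{-6}$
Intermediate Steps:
$k = 42$ ($k = - 5 \left(-5 - 2\right) + 7 = \left(-5\right) \left(-7\right) + 7 = 35 + 7 = 42$)
$Z{\left(T \right)} = \frac{1}{42 + T}$ ($Z{\left(T \right)} = \frac{1}{T + 42} = \frac{1}{42 + T}$)
$\frac{\left(Z{\left(22 \right)} + z{\left(4 \right)}\right) \frac{1}{-362 - 192}}{-850} = \frac{\left(\frac{1}{42 + 22} + 4\right) \frac{1}{-362 - 192}}{-850} = \frac{\frac{1}{64} + 4}{-554} \left(- \frac{1}{850}\right) = \left(\frac{1}{64} + 4\right) \left(- \frac{1}{554}\right) \left(- \frac{1}{850}\right) = \frac{257}{64} \left(- \frac{1}{554}\right) \left(- \frac{1}{850}\right) = \left(- \frac{257}{35456}\right) \left(- \frac{1}{850}\right) = \frac{257}{30137600}$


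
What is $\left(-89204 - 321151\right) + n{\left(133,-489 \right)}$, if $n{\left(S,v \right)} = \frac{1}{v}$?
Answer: $- \frac{200663596}{489} \approx -4.1036 \cdot 10^{5}$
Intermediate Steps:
$\left(-89204 - 321151\right) + n{\left(133,-489 \right)} = \left(-89204 - 321151\right) + \frac{1}{-489} = -410355 - \frac{1}{489} = - \frac{200663596}{489}$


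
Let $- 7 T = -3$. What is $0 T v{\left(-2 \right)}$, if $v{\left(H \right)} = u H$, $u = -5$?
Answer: $0$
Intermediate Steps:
$T = \frac{3}{7}$ ($T = \left(- \frac{1}{7}\right) \left(-3\right) = \frac{3}{7} \approx 0.42857$)
$v{\left(H \right)} = - 5 H$
$0 T v{\left(-2 \right)} = 0 \cdot \frac{3}{7} \left(\left(-5\right) \left(-2\right)\right) = 0 \cdot 10 = 0$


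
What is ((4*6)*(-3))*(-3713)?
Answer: 267336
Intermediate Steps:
((4*6)*(-3))*(-3713) = (24*(-3))*(-3713) = -72*(-3713) = 267336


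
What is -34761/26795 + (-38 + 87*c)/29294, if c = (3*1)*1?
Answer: -1012313449/784932730 ≈ -1.2897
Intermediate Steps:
c = 3 (c = 3*1 = 3)
-34761/26795 + (-38 + 87*c)/29294 = -34761/26795 + (-38 + 87*3)/29294 = -34761*1/26795 + (-38 + 261)*(1/29294) = -34761/26795 + 223*(1/29294) = -34761/26795 + 223/29294 = -1012313449/784932730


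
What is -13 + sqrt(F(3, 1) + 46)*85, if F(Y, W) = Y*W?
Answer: 582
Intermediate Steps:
F(Y, W) = W*Y
-13 + sqrt(F(3, 1) + 46)*85 = -13 + sqrt(1*3 + 46)*85 = -13 + sqrt(3 + 46)*85 = -13 + sqrt(49)*85 = -13 + 7*85 = -13 + 595 = 582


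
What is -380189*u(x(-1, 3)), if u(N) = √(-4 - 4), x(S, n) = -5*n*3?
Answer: -760378*I*√2 ≈ -1.0753e+6*I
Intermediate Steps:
x(S, n) = -15*n
u(N) = 2*I*√2 (u(N) = √(-8) = 2*I*√2)
-380189*u(x(-1, 3)) = -760378*I*√2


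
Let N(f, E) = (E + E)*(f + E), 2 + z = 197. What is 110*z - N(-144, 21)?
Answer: 26616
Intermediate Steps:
z = 195 (z = -2 + 197 = 195)
N(f, E) = 2*E*(E + f) (N(f, E) = (2*E)*(E + f) = 2*E*(E + f))
110*z - N(-144, 21) = 110*195 - 2*21*(21 - 144) = 21450 - 2*21*(-123) = 21450 - 1*(-5166) = 21450 + 5166 = 26616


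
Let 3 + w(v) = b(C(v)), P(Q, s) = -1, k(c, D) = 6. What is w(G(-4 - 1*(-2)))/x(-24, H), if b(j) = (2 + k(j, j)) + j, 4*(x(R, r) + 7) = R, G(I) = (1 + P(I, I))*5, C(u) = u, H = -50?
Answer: -5/13 ≈ -0.38462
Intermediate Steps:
G(I) = 0 (G(I) = (1 - 1)*5 = 0*5 = 0)
x(R, r) = -7 + R/4
b(j) = 8 + j (b(j) = (2 + 6) + j = 8 + j)
w(v) = 5 + v (w(v) = -3 + (8 + v) = 5 + v)
w(G(-4 - 1*(-2)))/x(-24, H) = (5 + 0)/(-7 + (1/4)*(-24)) = 5/(-7 - 6) = 5/(-13) = 5*(-1/13) = -5/13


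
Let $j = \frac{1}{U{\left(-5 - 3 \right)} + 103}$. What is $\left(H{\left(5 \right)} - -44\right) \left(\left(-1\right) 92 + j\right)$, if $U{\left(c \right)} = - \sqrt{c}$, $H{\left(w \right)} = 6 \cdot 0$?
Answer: $- \frac{42973084}{10617} + \frac{88 i \sqrt{2}}{10617} \approx -4047.6 + 0.011722 i$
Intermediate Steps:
$H{\left(w \right)} = 0$
$j = \frac{1}{103 - 2 i \sqrt{2}}$ ($j = \frac{1}{- \sqrt{-5 - 3} + 103} = \frac{1}{- \sqrt{-8} + 103} = \frac{1}{- 2 i \sqrt{2} + 103} = \frac{1}{103 - 2 i \sqrt{2}} \approx 0.0097014 + 0.00026641 i$)
$\left(H{\left(5 \right)} - -44\right) \left(\left(-1\right) 92 + j\right) = \left(0 - -44\right) \left(\left(-1\right) 92 + \left(\frac{103}{10617} + \frac{2 i \sqrt{2}}{10617}\right)\right) = \left(0 + 44\right) \left(-92 + \left(\frac{103}{10617} + \frac{2 i \sqrt{2}}{10617}\right)\right) = 44 \left(- \frac{976661}{10617} + \frac{2 i \sqrt{2}}{10617}\right) = - \frac{42973084}{10617} + \frac{88 i \sqrt{2}}{10617}$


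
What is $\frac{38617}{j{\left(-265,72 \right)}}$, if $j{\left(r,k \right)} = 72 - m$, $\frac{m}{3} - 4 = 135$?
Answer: $- \frac{1679}{15} \approx -111.93$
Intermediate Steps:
$m = 417$ ($m = 12 + 3 \cdot 135 = 12 + 405 = 417$)
$j{\left(r,k \right)} = -345$ ($j{\left(r,k \right)} = 72 - 417 = -345$)
$\frac{38617}{j{\left(-265,72 \right)}} = \frac{38617}{-345} = 38617 \left(- \frac{1}{345}\right) = - \frac{1679}{15}$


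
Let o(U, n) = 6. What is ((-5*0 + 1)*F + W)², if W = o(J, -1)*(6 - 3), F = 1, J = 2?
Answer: 361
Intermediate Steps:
W = 18 (W = 6*(6 - 3) = 6*3 = 18)
((-5*0 + 1)*F + W)² = ((-5*0 + 1)*1 + 18)² = ((0 + 1)*1 + 18)² = (1*1 + 18)² = (1 + 18)² = 19² = 361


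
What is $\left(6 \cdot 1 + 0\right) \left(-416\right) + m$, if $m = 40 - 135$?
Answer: $-2591$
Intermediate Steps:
$m = -95$
$\left(6 \cdot 1 + 0\right) \left(-416\right) + m = \left(6 \cdot 1 + 0\right) \left(-416\right) - 95 = \left(6 + 0\right) \left(-416\right) - 95 = 6 \left(-416\right) - 95 = -2496 - 95 = -2591$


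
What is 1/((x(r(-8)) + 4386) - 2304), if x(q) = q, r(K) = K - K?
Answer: 1/2082 ≈ 0.00048031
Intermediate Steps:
r(K) = 0
1/((x(r(-8)) + 4386) - 2304) = 1/((0 + 4386) - 2304) = 1/(4386 - 2304) = 1/2082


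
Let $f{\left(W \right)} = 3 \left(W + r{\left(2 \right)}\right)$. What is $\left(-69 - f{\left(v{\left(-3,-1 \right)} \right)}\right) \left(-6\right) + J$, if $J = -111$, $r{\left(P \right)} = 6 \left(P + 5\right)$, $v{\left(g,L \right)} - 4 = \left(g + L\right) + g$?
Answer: $1005$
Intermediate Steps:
$v{\left(g,L \right)} = 4 + L + 2 g$ ($v{\left(g,L \right)} = 4 + \left(\left(g + L\right) + g\right) = 4 + \left(\left(L + g\right) + g\right) = 4 + \left(L + 2 g\right) = 4 + L + 2 g$)
$r{\left(P \right)} = 30 + 6 P$ ($r{\left(P \right)} = 6 \left(5 + P\right) = 30 + 6 P$)
$f{\left(W \right)} = 126 + 3 W$ ($f{\left(W \right)} = 3 \left(W + \left(30 + 6 \cdot 2\right)\right) = 3 \left(W + \left(30 + 12\right)\right) = 3 \left(W + 42\right) = 3 \left(42 + W\right) = 126 + 3 W$)
$\left(-69 - f{\left(v{\left(-3,-1 \right)} \right)}\right) \left(-6\right) + J = \left(-69 - \left(126 + 3 \left(4 - 1 + 2 \left(-3\right)\right)\right)\right) \left(-6\right) - 111 = \left(-69 - \left(126 + 3 \left(4 - 1 - 6\right)\right)\right) \left(-6\right) - 111 = \left(-69 - \left(126 + 3 \left(-3\right)\right)\right) \left(-6\right) - 111 = \left(-69 - \left(126 - 9\right)\right) \left(-6\right) - 111 = \left(-69 - 117\right) \left(-6\right) - 111 = \left(-186\right) \left(-6\right) - 111 = 1116 - 111 = 1005$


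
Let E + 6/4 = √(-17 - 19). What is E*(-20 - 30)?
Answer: 75 - 300*I ≈ 75.0 - 300.0*I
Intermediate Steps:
E = -3/2 + 6*I (E = -3/2 + √(-17 - 19) = -3/2 + √(-36) = -3/2 + 6*I ≈ -1.5 + 6.0*I)
E*(-20 - 30) = (-3/2 + 6*I)*(-20 - 30) = (-3/2 + 6*I)*(-50) = 75 - 300*I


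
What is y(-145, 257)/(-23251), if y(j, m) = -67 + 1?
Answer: 66/23251 ≈ 0.0028386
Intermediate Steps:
y(j, m) = -66
y(-145, 257)/(-23251) = -66/(-23251) = -66*(-1/23251) = 66/23251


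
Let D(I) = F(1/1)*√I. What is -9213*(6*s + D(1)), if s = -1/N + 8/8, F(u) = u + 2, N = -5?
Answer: -469863/5 ≈ -93973.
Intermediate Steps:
F(u) = 2 + u
D(I) = 3*√I (D(I) = (2 + 1/1)*√I = (2 + 1)*√I = 3*√I)
s = 6/5 (s = -1/(-5) + 8/8 = -1*(-⅕) + 8*(⅛) = ⅕ + 1 = 6/5 ≈ 1.2000)
-9213*(6*s + D(1)) = -9213*(6*(6/5) + 3*√1) = -9213*(36/5 + 3*1) = -9213*(36/5 + 3) = -9213*51/5 = -469863/5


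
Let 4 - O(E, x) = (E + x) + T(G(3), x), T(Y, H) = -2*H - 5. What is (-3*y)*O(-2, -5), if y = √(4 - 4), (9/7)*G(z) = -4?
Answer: 0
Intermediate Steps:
G(z) = -28/9 (G(z) = (7/9)*(-4) = -28/9)
T(Y, H) = -5 - 2*H
O(E, x) = 9 + x - E (O(E, x) = 4 - ((E + x) + (-5 - 2*x)) = 4 - (-5 + E - x) = 4 + (5 + x - E) = 9 + x - E)
y = 0 (y = √0 = 0)
(-3*y)*O(-2, -5) = (-3*0)*(9 - 5 - 1*(-2)) = 0*(9 - 5 + 2) = 0*6 = 0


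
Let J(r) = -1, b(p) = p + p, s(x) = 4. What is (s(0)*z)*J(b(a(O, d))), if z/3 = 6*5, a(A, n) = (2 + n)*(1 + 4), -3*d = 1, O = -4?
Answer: -360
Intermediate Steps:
d = -⅓ (d = -⅓*1 = -⅓ ≈ -0.33333)
a(A, n) = 10 + 5*n (a(A, n) = (2 + n)*5 = 10 + 5*n)
b(p) = 2*p
z = 90 (z = 3*(6*5) = 3*30 = 90)
(s(0)*z)*J(b(a(O, d))) = (4*90)*(-1) = 360*(-1) = -360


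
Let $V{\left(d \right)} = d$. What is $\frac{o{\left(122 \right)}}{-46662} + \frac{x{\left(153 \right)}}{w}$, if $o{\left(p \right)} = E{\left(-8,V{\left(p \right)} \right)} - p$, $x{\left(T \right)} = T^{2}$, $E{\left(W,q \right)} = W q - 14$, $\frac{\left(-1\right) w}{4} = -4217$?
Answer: $\frac{555533987}{393547308} \approx 1.4116$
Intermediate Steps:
$w = 16868$ ($w = \left(-4\right) \left(-4217\right) = 16868$)
$E{\left(W,q \right)} = -14 + W q$
$o{\left(p \right)} = -14 - 9 p$ ($o{\left(p \right)} = \left(-14 - 8 p\right) - p = -14 - 9 p$)
$\frac{o{\left(122 \right)}}{-46662} + \frac{x{\left(153 \right)}}{w} = \frac{-14 - 1098}{-46662} + \frac{153^{2}}{16868} = \left(-14 - 1098\right) \left(- \frac{1}{46662}\right) + 23409 \cdot \frac{1}{16868} = \left(-1112\right) \left(- \frac{1}{46662}\right) + \frac{23409}{16868} = \frac{556}{23331} + \frac{23409}{16868} = \frac{555533987}{393547308}$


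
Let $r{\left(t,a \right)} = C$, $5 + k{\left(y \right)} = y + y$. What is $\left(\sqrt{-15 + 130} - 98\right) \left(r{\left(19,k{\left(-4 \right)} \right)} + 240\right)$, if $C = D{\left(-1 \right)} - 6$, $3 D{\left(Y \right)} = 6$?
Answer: $-23128 + 236 \sqrt{115} \approx -20597.0$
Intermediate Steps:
$D{\left(Y \right)} = 2$ ($D{\left(Y \right)} = \frac{1}{3} \cdot 6 = 2$)
$k{\left(y \right)} = -5 + 2 y$ ($k{\left(y \right)} = -5 + \left(y + y\right) = -5 + 2 y$)
$C = -4$ ($C = 2 - 6 = -4$)
$r{\left(t,a \right)} = -4$
$\left(\sqrt{-15 + 130} - 98\right) \left(r{\left(19,k{\left(-4 \right)} \right)} + 240\right) = \left(\sqrt{-15 + 130} - 98\right) \left(-4 + 240\right) = \left(\sqrt{115} - 98\right) 236 = \left(-98 + \sqrt{115}\right) 236 = -23128 + 236 \sqrt{115}$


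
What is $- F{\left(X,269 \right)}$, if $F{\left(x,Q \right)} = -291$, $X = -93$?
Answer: $291$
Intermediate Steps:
$- F{\left(X,269 \right)} = \left(-1\right) \left(-291\right) = 291$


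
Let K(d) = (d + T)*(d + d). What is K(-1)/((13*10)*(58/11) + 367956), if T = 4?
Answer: -33/2027528 ≈ -1.6276e-5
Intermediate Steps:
K(d) = 2*d*(4 + d) (K(d) = (d + 4)*(d + d) = (4 + d)*(2*d) = 2*d*(4 + d))
K(-1)/((13*10)*(58/11) + 367956) = (2*(-1)*(4 - 1))/((13*10)*(58/11) + 367956) = (2*(-1)*3)/(130*(58*(1/11)) + 367956) = -6/(130*(58/11) + 367956) = -6/(7540/11 + 367956) = -6/4055056/11 = -6*11/4055056 = -33/2027528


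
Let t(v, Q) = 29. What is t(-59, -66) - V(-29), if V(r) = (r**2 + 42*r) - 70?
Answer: 476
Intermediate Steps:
V(r) = -70 + r**2 + 42*r
t(-59, -66) - V(-29) = 29 - (-70 + (-29)**2 + 42*(-29)) = 29 - (-70 + 841 - 1218) = 29 - 1*(-447) = 29 + 447 = 476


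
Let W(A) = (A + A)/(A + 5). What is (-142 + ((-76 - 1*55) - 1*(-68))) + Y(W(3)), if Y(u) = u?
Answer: -817/4 ≈ -204.25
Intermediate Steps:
W(A) = 2*A/(5 + A) (W(A) = (2*A)/(5 + A) = 2*A/(5 + A))
(-142 + ((-76 - 1*55) - 1*(-68))) + Y(W(3)) = (-142 + ((-76 - 1*55) - 1*(-68))) + 2*3/(5 + 3) = (-142 + ((-76 - 55) + 68)) + 2*3/8 = (-142 + (-131 + 68)) + 2*3*(⅛) = (-142 - 63) + ¾ = -205 + ¾ = -817/4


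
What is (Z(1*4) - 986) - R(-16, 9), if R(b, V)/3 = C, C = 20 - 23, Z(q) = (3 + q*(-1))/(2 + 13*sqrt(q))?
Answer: -27357/28 ≈ -977.04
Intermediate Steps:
Z(q) = (3 - q)/(2 + 13*sqrt(q))
C = -3
R(b, V) = -9 (R(b, V) = 3*(-3) = -9)
(Z(1*4) - 986) - R(-16, 9) = ((3 - 4)/(2 + 13*sqrt(1*4)) - 986) - 1*(-9) = ((3 - 1*4)/(2 + 13*sqrt(4)) - 986) + 9 = ((3 - 4)/(2 + 13*2) - 986) + 9 = (-1/(2 + 26) - 986) + 9 = (-1/28 - 986) + 9 = -27609/28 + 9 = -27357/28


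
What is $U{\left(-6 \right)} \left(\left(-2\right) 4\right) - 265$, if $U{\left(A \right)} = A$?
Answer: $-217$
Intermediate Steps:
$U{\left(-6 \right)} \left(\left(-2\right) 4\right) - 265 = - 6 \left(\left(-2\right) 4\right) - 265 = \left(-6\right) \left(-8\right) - 265 = 48 - 265 = -217$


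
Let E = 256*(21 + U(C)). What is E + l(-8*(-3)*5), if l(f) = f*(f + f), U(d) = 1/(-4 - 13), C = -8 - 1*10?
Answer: 580736/17 ≈ 34161.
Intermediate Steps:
C = -18 (C = -8 - 10 = -18)
U(d) = -1/17 (U(d) = 1/(-17) = -1/17)
l(f) = 2*f**2 (l(f) = f*(2*f) = 2*f**2)
E = 91136/17 (E = 256*(21 - 1/17) = 256*(356/17) = 91136/17 ≈ 5360.9)
E + l(-8*(-3)*5) = 91136/17 + 2*(-8*(-3)*5)**2 = 91136/17 + 2*(24*5)**2 = 91136/17 + 2*120**2 = 91136/17 + 2*14400 = 91136/17 + 28800 = 580736/17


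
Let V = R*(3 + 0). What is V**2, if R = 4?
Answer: 144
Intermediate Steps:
V = 12 (V = 4*(3 + 0) = 4*3 = 12)
V**2 = 12**2 = 144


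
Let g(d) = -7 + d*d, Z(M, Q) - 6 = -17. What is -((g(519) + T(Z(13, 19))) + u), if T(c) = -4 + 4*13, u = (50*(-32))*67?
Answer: -162202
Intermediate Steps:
Z(M, Q) = -11 (Z(M, Q) = 6 - 17 = -11)
g(d) = -7 + d²
u = -107200 (u = -1600*67 = -107200)
T(c) = 48 (T(c) = -4 + 52 = 48)
-((g(519) + T(Z(13, 19))) + u) = -(((-7 + 519²) + 48) - 107200) = -(((-7 + 269361) + 48) - 107200) = -((269354 + 48) - 107200) = -(269402 - 107200) = -1*162202 = -162202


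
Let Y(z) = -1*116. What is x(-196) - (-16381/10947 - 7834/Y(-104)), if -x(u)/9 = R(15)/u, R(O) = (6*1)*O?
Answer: -962981617/15555687 ≈ -61.905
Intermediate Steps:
Y(z) = -116
R(O) = 6*O
x(u) = -810/u (x(u) = -9*6*15/u = -810/u)
x(-196) - (-16381/10947 - 7834/Y(-104)) = -810/(-196) - (-16381/10947 - 7834/(-116)) = -810*(-1/196) - (-16381*1/10947 - 7834*(-1/116)) = 405/98 - (-16381/10947 + 3917/58) = 405/98 - 1*41929301/634926 = 405/98 - 41929301/634926 = -962981617/15555687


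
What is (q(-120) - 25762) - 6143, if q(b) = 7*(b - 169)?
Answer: -33928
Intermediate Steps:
q(b) = -1183 + 7*b (q(b) = 7*(-169 + b) = -1183 + 7*b)
(q(-120) - 25762) - 6143 = ((-1183 + 7*(-120)) - 25762) - 6143 = ((-1183 - 840) - 25762) - 6143 = (-2023 - 25762) - 6143 = -27785 - 6143 = -33928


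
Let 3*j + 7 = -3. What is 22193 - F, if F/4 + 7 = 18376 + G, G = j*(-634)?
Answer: -179209/3 ≈ -59736.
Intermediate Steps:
j = -10/3 (j = -7/3 + (⅓)*(-3) = -7/3 - 1 = -10/3 ≈ -3.3333)
G = 6340/3 (G = -10/3*(-634) = 6340/3 ≈ 2113.3)
F = 245788/3 (F = -28 + 4*(18376 + 6340/3) = -28 + 4*(61468/3) = -28 + 245872/3 = 245788/3 ≈ 81929.)
22193 - F = 22193 - 1*245788/3 = 22193 - 245788/3 = -179209/3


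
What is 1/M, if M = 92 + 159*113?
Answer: 1/18059 ≈ 5.5374e-5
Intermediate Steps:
M = 18059 (M = 92 + 17967 = 18059)
1/M = 1/18059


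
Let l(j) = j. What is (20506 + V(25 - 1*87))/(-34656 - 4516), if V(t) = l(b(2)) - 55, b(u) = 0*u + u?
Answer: -20453/39172 ≈ -0.52213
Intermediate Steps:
b(u) = u (b(u) = 0 + u = u)
V(t) = -53 (V(t) = 2 - 55 = -53)
(20506 + V(25 - 1*87))/(-34656 - 4516) = (20506 - 53)/(-34656 - 4516) = 20453/(-39172) = 20453*(-1/39172) = -20453/39172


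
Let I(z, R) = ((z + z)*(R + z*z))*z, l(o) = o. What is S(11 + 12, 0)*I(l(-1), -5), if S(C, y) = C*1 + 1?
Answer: -192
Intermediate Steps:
I(z, R) = 2*z**2*(R + z**2) (I(z, R) = ((2*z)*(R + z**2))*z = (2*z*(R + z**2))*z = 2*z**2*(R + z**2))
S(C, y) = 1 + C (S(C, y) = C + 1 = 1 + C)
S(11 + 12, 0)*I(l(-1), -5) = (1 + (11 + 12))*(2*(-1)**2*(-5 + (-1)**2)) = (1 + 23)*(2*1*(-5 + 1)) = 24*(2*1*(-4)) = 24*(-8) = -192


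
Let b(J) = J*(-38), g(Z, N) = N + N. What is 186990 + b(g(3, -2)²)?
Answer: 186382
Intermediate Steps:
g(Z, N) = 2*N
b(J) = -38*J
186990 + b(g(3, -2)²) = 186990 - 38*(2*(-2))² = 186990 - 38*(-4)² = 186990 - 38*16 = 186990 - 608 = 186382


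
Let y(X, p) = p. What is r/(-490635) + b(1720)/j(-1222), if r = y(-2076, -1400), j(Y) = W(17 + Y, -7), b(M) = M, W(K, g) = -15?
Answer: -11251616/98127 ≈ -114.66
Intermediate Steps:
j(Y) = -15
r = -1400
r/(-490635) + b(1720)/j(-1222) = -1400/(-490635) + 1720/(-15) = -1400*(-1/490635) + 1720*(-1/15) = 280/98127 - 344/3 = -11251616/98127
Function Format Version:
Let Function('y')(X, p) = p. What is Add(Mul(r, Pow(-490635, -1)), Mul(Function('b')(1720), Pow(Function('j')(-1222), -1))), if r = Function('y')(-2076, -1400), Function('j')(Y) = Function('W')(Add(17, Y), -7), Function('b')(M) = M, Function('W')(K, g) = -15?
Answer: Rational(-11251616, 98127) ≈ -114.66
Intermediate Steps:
Function('j')(Y) = -15
r = -1400
Add(Mul(r, Pow(-490635, -1)), Mul(Function('b')(1720), Pow(Function('j')(-1222), -1))) = Add(Mul(-1400, Pow(-490635, -1)), Mul(1720, Pow(-15, -1))) = Add(Mul(-1400, Rational(-1, 490635)), Mul(1720, Rational(-1, 15))) = Add(Rational(280, 98127), Rational(-344, 3)) = Rational(-11251616, 98127)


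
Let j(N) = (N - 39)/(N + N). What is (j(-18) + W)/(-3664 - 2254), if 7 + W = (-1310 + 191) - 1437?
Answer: 30737/71016 ≈ 0.43282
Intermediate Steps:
W = -2563 (W = -7 + ((-1310 + 191) - 1437) = -7 + (-1119 - 1437) = -7 - 2556 = -2563)
j(N) = (-39 + N)/(2*N) (j(N) = (-39 + N)/((2*N)) = (-39 + N)*(1/(2*N)) = (-39 + N)/(2*N))
(j(-18) + W)/(-3664 - 2254) = ((½)*(-39 - 18)/(-18) - 2563)/(-3664 - 2254) = ((½)*(-1/18)*(-57) - 2563)/(-5918) = (19/12 - 2563)*(-1/5918) = -30737/12*(-1/5918) = 30737/71016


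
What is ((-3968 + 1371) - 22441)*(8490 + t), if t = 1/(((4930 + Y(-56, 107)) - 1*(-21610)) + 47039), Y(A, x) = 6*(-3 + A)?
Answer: -15565630124538/73225 ≈ -2.1257e+8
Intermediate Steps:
Y(A, x) = -18 + 6*A
t = 1/73225 (t = 1/(((4930 + (-18 + 6*(-56))) - 1*(-21610)) + 47039) = 1/(((4930 + (-18 - 336)) + 21610) + 47039) = 1/(((4930 - 354) + 21610) + 47039) = 1/((4576 + 21610) + 47039) = 1/(26186 + 47039) = 1/73225 ≈ 1.3657e-5)
((-3968 + 1371) - 22441)*(8490 + t) = ((-3968 + 1371) - 22441)*(8490 + 1/73225) = (-2597 - 22441)*(621680251/73225) = -25038*621680251/73225 = -15565630124538/73225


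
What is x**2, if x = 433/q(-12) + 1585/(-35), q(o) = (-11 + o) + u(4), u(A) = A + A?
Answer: 60621796/11025 ≈ 5498.6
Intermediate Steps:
u(A) = 2*A
q(o) = -3 + o (q(o) = (-11 + o) + 2*4 = (-11 + o) + 8 = -3 + o)
x = -7786/105 (x = 433/(-3 - 12) + 1585/(-35) = 433/(-15) + 1585*(-1/35) = 433*(-1/15) - 317/7 = -433/15 - 317/7 = -7786/105 ≈ -74.152)
x**2 = (-7786/105)**2 = 60621796/11025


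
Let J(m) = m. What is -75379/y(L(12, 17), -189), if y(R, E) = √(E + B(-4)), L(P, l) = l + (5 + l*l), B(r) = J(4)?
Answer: 75379*I*√185/185 ≈ 5542.0*I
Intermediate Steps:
B(r) = 4
L(P, l) = 5 + l + l² (L(P, l) = l + (5 + l²) = 5 + l + l²)
y(R, E) = √(4 + E) (y(R, E) = √(E + 4) = √(4 + E))
-75379/y(L(12, 17), -189) = -75379/√(4 - 189) = -75379*(-I*√185/185) = -(-75379)*I*√185/185 = 75379*I*√185/185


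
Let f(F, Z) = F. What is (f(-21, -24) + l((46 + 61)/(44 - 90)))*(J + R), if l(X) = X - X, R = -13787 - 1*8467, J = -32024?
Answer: 1139838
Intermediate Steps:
R = -22254 (R = -13787 - 8467 = -22254)
l(X) = 0
(f(-21, -24) + l((46 + 61)/(44 - 90)))*(J + R) = (-21 + 0)*(-32024 - 22254) = -21*(-54278) = 1139838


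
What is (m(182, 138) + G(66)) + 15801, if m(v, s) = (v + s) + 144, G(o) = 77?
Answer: 16342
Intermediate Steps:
m(v, s) = 144 + s + v (m(v, s) = (s + v) + 144 = 144 + s + v)
(m(182, 138) + G(66)) + 15801 = ((144 + 138 + 182) + 77) + 15801 = (464 + 77) + 15801 = 541 + 15801 = 16342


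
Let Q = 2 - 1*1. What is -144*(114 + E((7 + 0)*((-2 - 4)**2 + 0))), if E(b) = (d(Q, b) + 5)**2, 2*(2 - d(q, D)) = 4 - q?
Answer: -20772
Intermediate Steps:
Q = 1 (Q = 2 - 1 = 1)
d(q, D) = q/2 (d(q, D) = 2 - (4 - q)/2 = 2 + (-2 + q/2) = q/2)
E(b) = 121/4 (E(b) = ((1/2)*1 + 5)**2 = (1/2 + 5)**2 = (11/2)**2 = 121/4)
-144*(114 + E((7 + 0)*((-2 - 4)**2 + 0))) = -144*(114 + 121/4) = -144*577/4 = -20772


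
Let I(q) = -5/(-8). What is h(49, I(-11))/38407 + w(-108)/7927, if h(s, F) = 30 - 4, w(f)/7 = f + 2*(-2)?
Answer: -29904986/304452289 ≈ -0.098225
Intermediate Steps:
I(q) = 5/8 (I(q) = -5*(-⅛) = 5/8)
w(f) = -28 + 7*f (w(f) = 7*(f + 2*(-2)) = 7*(f - 4) = 7*(-4 + f) = -28 + 7*f)
h(s, F) = 26
h(49, I(-11))/38407 + w(-108)/7927 = 26/38407 + (-28 + 7*(-108))/7927 = 26*(1/38407) + (-28 - 756)*(1/7927) = 26/38407 - 784*1/7927 = 26/38407 - 784/7927 = -29904986/304452289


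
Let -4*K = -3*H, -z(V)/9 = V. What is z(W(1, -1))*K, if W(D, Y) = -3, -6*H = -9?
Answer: 243/8 ≈ 30.375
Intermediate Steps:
H = 3/2 (H = -⅙*(-9) = 3/2 ≈ 1.5000)
z(V) = -9*V
K = 9/8 (K = -(-3)*3/(4*2) = -¼*(-9/2) = 9/8 ≈ 1.1250)
z(W(1, -1))*K = -9*(-3)*(9/8) = 27*(9/8) = 243/8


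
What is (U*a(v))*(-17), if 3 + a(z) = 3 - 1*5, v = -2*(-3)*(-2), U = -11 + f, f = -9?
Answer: -1700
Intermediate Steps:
U = -20 (U = -11 - 9 = -20)
v = -12 (v = 6*(-2) = -12)
a(z) = -5 (a(z) = -3 + (3 - 1*5) = -3 + (3 - 5) = -3 - 2 = -5)
(U*a(v))*(-17) = -20*(-5)*(-17) = 100*(-17) = -1700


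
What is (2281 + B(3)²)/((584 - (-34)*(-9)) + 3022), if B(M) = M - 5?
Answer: 457/660 ≈ 0.69242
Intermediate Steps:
B(M) = -5 + M
(2281 + B(3)²)/((584 - (-34)*(-9)) + 3022) = (2281 + (-5 + 3)²)/((584 - (-34)*(-9)) + 3022) = (2281 + (-2)²)/((584 - 1*306) + 3022) = (2281 + 4)/((584 - 306) + 3022) = 2285/(278 + 3022) = 2285/3300 = 2285*(1/3300) = 457/660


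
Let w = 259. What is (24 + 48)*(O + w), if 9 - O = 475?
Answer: -14904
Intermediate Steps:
O = -466 (O = 9 - 1*475 = 9 - 475 = -466)
(24 + 48)*(O + w) = (24 + 48)*(-466 + 259) = 72*(-207) = -14904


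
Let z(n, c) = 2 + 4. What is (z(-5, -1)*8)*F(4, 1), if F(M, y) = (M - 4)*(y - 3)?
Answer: 0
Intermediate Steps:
F(M, y) = (-4 + M)*(-3 + y)
z(n, c) = 6
(z(-5, -1)*8)*F(4, 1) = (6*8)*(12 - 4*1 - 3*4 + 4*1) = 48*(12 - 4 - 12 + 4) = 48*0 = 0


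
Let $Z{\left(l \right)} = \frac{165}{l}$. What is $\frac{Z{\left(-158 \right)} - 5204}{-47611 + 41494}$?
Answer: $\frac{822397}{966486} \approx 0.85091$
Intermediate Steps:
$\frac{Z{\left(-158 \right)} - 5204}{-47611 + 41494} = \frac{\frac{165}{-158} - 5204}{-47611 + 41494} = \frac{165 \left(- \frac{1}{158}\right) - 5204}{-6117} = \left(- \frac{165}{158} - 5204\right) \left(- \frac{1}{6117}\right) = \left(- \frac{822397}{158}\right) \left(- \frac{1}{6117}\right) = \frac{822397}{966486}$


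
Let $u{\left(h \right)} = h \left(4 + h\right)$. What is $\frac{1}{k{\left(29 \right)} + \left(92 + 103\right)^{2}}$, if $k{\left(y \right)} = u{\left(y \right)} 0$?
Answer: $\frac{1}{38025} \approx 2.6298 \cdot 10^{-5}$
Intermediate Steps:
$k{\left(y \right)} = 0$ ($k{\left(y \right)} = y \left(4 + y\right) 0 = 0$)
$\frac{1}{k{\left(29 \right)} + \left(92 + 103\right)^{2}} = \frac{1}{0 + \left(92 + 103\right)^{2}} = \frac{1}{0 + 195^{2}} = \frac{1}{0 + 38025} = \frac{1}{38025}$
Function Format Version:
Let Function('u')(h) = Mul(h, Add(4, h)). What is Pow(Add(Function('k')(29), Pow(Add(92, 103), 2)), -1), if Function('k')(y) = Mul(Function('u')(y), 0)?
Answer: Rational(1, 38025) ≈ 2.6298e-5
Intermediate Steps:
Function('k')(y) = 0 (Function('k')(y) = Mul(Mul(y, Add(4, y)), 0) = 0)
Pow(Add(Function('k')(29), Pow(Add(92, 103), 2)), -1) = Pow(Add(0, Pow(Add(92, 103), 2)), -1) = Pow(Add(0, Pow(195, 2)), -1) = Pow(Add(0, 38025), -1) = Pow(38025, -1) = Rational(1, 38025)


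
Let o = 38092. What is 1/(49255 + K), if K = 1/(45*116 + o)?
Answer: 43312/2133332561 ≈ 2.0303e-5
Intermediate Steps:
K = 1/43312 (K = 1/(45*116 + 38092) = 1/(5220 + 38092) = 1/43312 ≈ 2.3088e-5)
1/(49255 + K) = 1/(49255 + 1/43312) = 1/(2133332561/43312) = 43312/2133332561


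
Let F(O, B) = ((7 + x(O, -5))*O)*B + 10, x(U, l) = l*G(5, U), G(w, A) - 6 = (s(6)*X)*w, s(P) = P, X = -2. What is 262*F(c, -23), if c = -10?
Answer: 16694640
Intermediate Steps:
G(w, A) = 6 - 12*w (G(w, A) = 6 + (6*(-2))*w = 6 - 12*w)
x(U, l) = -54*l (x(U, l) = l*(6 - 12*5) = l*(6 - 60) = l*(-54) = -54*l)
F(O, B) = 10 + 277*B*O (F(O, B) = ((7 - 54*(-5))*O)*B + 10 = ((7 + 270)*O)*B + 10 = (277*O)*B + 10 = 277*B*O + 10 = 10 + 277*B*O)
262*F(c, -23) = 262*(10 + 277*(-23)*(-10)) = 262*(10 + 63710) = 262*63720 = 16694640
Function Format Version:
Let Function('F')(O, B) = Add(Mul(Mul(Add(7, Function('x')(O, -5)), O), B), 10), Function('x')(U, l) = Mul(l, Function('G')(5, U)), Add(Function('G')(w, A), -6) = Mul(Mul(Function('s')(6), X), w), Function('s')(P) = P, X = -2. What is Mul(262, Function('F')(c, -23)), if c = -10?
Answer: 16694640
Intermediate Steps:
Function('G')(w, A) = Add(6, Mul(-12, w)) (Function('G')(w, A) = Add(6, Mul(Mul(6, -2), w)) = Add(6, Mul(-12, w)))
Function('x')(U, l) = Mul(-54, l) (Function('x')(U, l) = Mul(l, Add(6, Mul(-12, 5))) = Mul(l, Add(6, -60)) = Mul(l, -54) = Mul(-54, l))
Function('F')(O, B) = Add(10, Mul(277, B, O)) (Function('F')(O, B) = Add(Mul(Mul(Add(7, Mul(-54, -5)), O), B), 10) = Add(Mul(Mul(Add(7, 270), O), B), 10) = Add(Mul(Mul(277, O), B), 10) = Add(Mul(277, B, O), 10) = Add(10, Mul(277, B, O)))
Mul(262, Function('F')(c, -23)) = Mul(262, Add(10, Mul(277, -23, -10))) = Mul(262, Add(10, 63710)) = Mul(262, 63720) = 16694640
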